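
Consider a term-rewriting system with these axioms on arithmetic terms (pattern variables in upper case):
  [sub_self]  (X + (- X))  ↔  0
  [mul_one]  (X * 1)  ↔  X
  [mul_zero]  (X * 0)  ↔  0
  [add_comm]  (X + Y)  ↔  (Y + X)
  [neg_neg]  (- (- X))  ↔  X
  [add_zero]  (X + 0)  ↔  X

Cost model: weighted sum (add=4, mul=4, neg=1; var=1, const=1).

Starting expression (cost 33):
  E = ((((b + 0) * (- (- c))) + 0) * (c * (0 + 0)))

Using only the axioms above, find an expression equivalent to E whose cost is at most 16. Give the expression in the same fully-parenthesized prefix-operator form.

1. [neg_neg →] (- (- c))  →  c;  E = ((((b + 0) * c) + 0) * (c * (0 + 0)))
2. [add_zero →] (((b + 0) * c) + 0)  →  ((b + 0) * c);  E = (((b + 0) * c) * (c * (0 + 0)))
3. [add_zero →] (b + 0)  →  b;  E = ((b * c) * (c * (0 + 0)))
4. [add_zero →] (0 + 0)  →  0;  cost 16 ≤ 16, done

((b * c) * (c * 0))   [cost 16]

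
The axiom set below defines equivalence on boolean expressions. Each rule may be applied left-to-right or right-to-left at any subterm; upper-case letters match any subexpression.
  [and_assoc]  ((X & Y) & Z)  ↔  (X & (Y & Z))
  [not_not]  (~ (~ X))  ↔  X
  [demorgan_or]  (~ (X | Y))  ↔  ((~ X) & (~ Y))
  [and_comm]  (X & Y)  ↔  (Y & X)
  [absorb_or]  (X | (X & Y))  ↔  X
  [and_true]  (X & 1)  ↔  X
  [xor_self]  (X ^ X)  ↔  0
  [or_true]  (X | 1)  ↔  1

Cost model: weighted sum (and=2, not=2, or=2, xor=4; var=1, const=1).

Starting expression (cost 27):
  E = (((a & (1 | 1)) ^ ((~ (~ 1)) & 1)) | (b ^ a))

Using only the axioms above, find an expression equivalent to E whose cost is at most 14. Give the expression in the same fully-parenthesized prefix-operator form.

((a ^ 1) | (b ^ a))   [cost 14]

1. [not_not →] (~ (~ 1))  →  1;  E = (((a & (1 | 1)) ^ (1 & 1)) | (b ^ a))
2. [and_true →] (1 & 1)  →  1;  E = (((a & (1 | 1)) ^ 1) | (b ^ a))
3. [or_true →] (1 | 1)  →  1;  E = (((a & 1) ^ 1) | (b ^ a))
4. [and_true →] (a & 1)  →  a;  cost 14 ≤ 14, done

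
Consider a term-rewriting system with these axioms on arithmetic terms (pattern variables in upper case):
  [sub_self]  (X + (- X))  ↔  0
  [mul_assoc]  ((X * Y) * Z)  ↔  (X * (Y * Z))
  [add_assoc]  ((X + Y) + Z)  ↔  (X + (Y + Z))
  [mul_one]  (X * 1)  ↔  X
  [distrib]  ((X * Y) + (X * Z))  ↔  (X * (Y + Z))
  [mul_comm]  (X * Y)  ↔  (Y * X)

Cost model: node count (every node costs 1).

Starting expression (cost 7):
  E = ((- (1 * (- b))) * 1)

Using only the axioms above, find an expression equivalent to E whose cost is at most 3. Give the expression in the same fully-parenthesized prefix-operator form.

1. [mul_one →] ((- (1 * (- b))) * 1)  →  (- (1 * (- b)))
2. [mul_comm →] (1 * (- b))  →  ((- b) * 1);  E = (- ((- b) * 1))
3. [mul_one →] ((- b) * 1)  →  (- b);  cost 3 ≤ 3, done

(- (- b))   [cost 3]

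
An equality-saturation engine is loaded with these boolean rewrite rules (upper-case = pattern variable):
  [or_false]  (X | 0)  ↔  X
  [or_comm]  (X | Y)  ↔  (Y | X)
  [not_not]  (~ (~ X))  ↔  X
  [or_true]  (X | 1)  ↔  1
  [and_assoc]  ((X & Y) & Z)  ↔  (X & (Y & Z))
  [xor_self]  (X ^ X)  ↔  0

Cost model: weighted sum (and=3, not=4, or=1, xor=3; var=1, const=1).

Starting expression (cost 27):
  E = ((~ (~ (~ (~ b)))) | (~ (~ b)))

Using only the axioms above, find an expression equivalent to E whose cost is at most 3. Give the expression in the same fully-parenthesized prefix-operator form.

1. [not_not →] (~ (~ b))  →  b;  E = ((~ (~ (~ (~ b)))) | b)
2. [not_not →] (~ (~ b))  →  b;  E = ((~ (~ b)) | b)
3. [not_not →] (~ (~ b))  →  b;  cost 3 ≤ 3, done

(b | b)   [cost 3]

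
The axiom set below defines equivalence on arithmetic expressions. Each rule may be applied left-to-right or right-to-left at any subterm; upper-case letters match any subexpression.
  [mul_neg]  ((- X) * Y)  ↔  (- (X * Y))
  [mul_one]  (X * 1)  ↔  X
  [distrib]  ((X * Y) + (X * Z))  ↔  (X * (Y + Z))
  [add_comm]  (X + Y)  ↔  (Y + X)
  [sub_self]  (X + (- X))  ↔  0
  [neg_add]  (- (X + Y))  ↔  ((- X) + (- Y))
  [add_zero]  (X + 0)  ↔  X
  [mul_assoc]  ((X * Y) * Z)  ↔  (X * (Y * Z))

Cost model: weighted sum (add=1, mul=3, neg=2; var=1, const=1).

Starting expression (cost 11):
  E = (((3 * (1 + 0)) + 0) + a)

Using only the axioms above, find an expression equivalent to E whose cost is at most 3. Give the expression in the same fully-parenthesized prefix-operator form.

1. [add_zero →] (1 + 0)  →  1;  E = (((3 * 1) + 0) + a)
2. [add_zero →] ((3 * 1) + 0)  →  (3 * 1);  E = ((3 * 1) + a)
3. [mul_one →] (3 * 1)  →  3;  cost 3 ≤ 3, done

(3 + a)   [cost 3]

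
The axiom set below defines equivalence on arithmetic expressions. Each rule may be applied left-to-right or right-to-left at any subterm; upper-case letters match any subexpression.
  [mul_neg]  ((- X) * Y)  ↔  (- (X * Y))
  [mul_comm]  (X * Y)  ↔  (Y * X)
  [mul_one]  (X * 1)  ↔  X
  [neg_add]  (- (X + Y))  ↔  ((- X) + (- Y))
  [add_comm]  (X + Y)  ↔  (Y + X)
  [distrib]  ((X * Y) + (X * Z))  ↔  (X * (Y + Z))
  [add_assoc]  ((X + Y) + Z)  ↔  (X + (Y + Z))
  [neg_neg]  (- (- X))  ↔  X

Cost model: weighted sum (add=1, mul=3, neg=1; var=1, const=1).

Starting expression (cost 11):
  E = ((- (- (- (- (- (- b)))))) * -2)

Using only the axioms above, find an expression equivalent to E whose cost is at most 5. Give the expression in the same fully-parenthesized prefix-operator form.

(1) (- (- (- b)))  =[neg_neg →]=  (- b)    ⊢ ((- (- (- (- b)))) * -2)
(2) (- (- (- (- b))))  =[neg_neg →]=  (- (- b))    ⊢ ((- (- b)) * -2)
(3) (- (- b))  =[neg_neg →]=  b    ⊢ cost 5, within 5

(b * -2)   [cost 5]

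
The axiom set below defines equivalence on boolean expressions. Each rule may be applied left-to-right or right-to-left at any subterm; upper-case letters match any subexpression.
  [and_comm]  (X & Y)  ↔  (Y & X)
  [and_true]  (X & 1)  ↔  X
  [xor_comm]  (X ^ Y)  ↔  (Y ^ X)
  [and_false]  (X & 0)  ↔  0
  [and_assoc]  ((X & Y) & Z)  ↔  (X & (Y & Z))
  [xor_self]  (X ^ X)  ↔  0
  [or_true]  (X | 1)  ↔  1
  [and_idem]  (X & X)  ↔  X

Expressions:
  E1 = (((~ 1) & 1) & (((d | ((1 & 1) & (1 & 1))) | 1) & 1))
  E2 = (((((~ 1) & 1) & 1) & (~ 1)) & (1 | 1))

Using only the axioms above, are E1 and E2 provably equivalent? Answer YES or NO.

YES

1. [and_idem →] ((1 & 1) & (1 & 1))  →  (1 & 1);  E1 = (((~ 1) & 1) & (((d | (1 & 1)) | 1) & 1))
2. [and_idem →] (1 & 1)  →  1;  E1 = (((~ 1) & 1) & (((d | 1) | 1) & 1))
3. [and_true →] (((d | 1) | 1) & 1)  →  ((d | 1) | 1);  E1 = (((~ 1) & 1) & ((d | 1) | 1))
4. [or_true →] (d | 1)  →  1;  E1 = (((~ 1) & 1) & (1 | 1))
5. [and_true →] ((~ 1) & 1)  →  (~ 1);  E1 = ((~ 1) & (1 | 1))
6. [and_idem ←] (~ 1)  →  ((~ 1) & (~ 1));  E1 = (((~ 1) & (~ 1)) & (1 | 1))
7. [and_true ←] (~ 1)  →  ((~ 1) & 1);  E1 = ((((~ 1) & 1) & (~ 1)) & (1 | 1))
8. [and_true ←] (~ 1)  →  ((~ 1) & 1);  this is E2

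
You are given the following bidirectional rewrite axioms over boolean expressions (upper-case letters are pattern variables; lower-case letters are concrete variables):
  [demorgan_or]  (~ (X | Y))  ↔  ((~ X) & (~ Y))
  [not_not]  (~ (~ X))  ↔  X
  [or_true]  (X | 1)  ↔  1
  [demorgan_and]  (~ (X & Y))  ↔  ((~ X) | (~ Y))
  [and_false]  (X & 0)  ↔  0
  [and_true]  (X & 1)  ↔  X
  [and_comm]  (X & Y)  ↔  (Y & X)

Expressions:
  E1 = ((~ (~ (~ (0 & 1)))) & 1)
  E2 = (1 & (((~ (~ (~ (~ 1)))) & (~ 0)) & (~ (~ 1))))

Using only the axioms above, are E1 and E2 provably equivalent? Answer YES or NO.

1. [and_true →] (0 & 1)  →  0;  E1 = ((~ (~ (~ 0))) & 1)
2. [and_true →] ((~ (~ (~ 0))) & 1)  →  (~ (~ (~ 0)))
3. [not_not →] (~ (~ 0))  →  0;  E1 = (~ 0)
4. [and_true ←] (~ 0)  →  ((~ 0) & 1)
5. [and_comm →] ((~ 0) & 1)  →  (1 & (~ 0))
6. [and_true ←] (1 & (~ 0))  →  ((1 & (~ 0)) & 1)
7. [and_comm →] ((1 & (~ 0)) & 1)  →  (1 & (1 & (~ 0)))
8. [and_true ←] (1 & (~ 0))  →  ((1 & (~ 0)) & 1);  E1 = (1 & ((1 & (~ 0)) & 1))
9. [not_not ←] 1  →  (~ (~ 1));  E1 = (1 & (((~ (~ 1)) & (~ 0)) & 1))
10. [not_not ←] 1  →  (~ (~ 1));  E1 = (1 & (((~ (~ 1)) & (~ 0)) & (~ (~ 1))))
11. [not_not ←] 1  →  (~ (~ 1));  this is E2

YES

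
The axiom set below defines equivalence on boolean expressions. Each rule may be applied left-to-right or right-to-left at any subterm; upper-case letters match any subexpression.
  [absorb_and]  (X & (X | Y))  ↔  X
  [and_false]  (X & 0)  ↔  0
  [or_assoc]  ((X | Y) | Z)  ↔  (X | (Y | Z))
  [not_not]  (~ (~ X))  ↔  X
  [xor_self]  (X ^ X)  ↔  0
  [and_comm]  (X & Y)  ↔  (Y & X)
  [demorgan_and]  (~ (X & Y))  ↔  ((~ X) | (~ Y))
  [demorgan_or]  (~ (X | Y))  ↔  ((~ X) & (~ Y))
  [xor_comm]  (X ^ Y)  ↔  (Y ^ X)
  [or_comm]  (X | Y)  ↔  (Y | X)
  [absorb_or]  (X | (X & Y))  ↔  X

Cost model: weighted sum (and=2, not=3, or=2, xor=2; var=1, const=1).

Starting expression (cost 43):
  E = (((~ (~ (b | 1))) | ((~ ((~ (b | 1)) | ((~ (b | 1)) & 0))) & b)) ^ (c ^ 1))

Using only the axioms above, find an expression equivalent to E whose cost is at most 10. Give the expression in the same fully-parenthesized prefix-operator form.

((b | 1) ^ (c ^ 1))   [cost 10]

(1) ((~ (b | 1)) | ((~ (b | 1)) & 0))  =[absorb_or →]=  (~ (b | 1))    ⊢ (((~ (~ (b | 1))) | ((~ (~ (b | 1))) & b)) ^ (c ^ 1))
(2) ((~ (~ (b | 1))) | ((~ (~ (b | 1))) & b))  =[absorb_or →]=  (~ (~ (b | 1)))    ⊢ ((~ (~ (b | 1))) ^ (c ^ 1))
(3) (~ (~ (b | 1)))  =[not_not →]=  (b | 1)    ⊢ cost 10, within 10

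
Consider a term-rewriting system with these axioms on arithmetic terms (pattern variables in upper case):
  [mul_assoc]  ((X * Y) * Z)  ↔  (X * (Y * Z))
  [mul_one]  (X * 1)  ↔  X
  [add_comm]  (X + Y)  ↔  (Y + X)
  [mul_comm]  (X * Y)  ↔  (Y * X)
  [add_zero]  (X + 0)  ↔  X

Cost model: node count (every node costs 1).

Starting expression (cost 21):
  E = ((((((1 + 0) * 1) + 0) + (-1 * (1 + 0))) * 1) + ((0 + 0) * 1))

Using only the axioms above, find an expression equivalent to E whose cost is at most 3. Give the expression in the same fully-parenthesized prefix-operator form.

1. [mul_one →] ((1 + 0) * 1)  →  (1 + 0);  E = (((((1 + 0) + 0) + (-1 * (1 + 0))) * 1) + ((0 + 0) * 1))
2. [mul_one →] ((((1 + 0) + 0) + (-1 * (1 + 0))) * 1)  →  (((1 + 0) + 0) + (-1 * (1 + 0)));  E = ((((1 + 0) + 0) + (-1 * (1 + 0))) + ((0 + 0) * 1))
3. [add_zero →] (1 + 0)  →  1;  E = ((((1 + 0) + 0) + (-1 * 1)) + ((0 + 0) * 1))
4. [add_zero →] (1 + 0)  →  1;  E = (((1 + 0) + (-1 * 1)) + ((0 + 0) * 1))
5. [mul_one →] ((0 + 0) * 1)  →  (0 + 0);  E = (((1 + 0) + (-1 * 1)) + (0 + 0))
6. [add_zero →] (0 + 0)  →  0;  E = (((1 + 0) + (-1 * 1)) + 0)
7. [add_zero →] (1 + 0)  →  1;  E = ((1 + (-1 * 1)) + 0)
8. [mul_one →] (-1 * 1)  →  -1;  E = ((1 + -1) + 0)
9. [add_zero →] ((1 + -1) + 0)  →  (1 + -1);  cost 3 ≤ 3, done

(1 + -1)   [cost 3]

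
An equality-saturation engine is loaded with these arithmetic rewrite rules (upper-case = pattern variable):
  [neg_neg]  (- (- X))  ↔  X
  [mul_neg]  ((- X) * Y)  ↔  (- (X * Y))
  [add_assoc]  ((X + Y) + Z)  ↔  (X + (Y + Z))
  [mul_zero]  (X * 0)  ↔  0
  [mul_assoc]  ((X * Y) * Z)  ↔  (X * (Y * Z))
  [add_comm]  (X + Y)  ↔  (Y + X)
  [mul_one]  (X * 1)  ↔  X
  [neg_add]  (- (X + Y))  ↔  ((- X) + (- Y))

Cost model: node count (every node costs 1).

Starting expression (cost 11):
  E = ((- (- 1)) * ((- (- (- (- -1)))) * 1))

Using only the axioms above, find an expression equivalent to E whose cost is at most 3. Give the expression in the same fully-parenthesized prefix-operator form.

(1) (- (- -1))  =[neg_neg →]=  -1    ⊢ ((- (- 1)) * ((- (- -1)) * 1))
(2) (- (- 1))  =[neg_neg →]=  1    ⊢ (1 * ((- (- -1)) * 1))
(3) (- (- -1))  =[neg_neg →]=  -1    ⊢ (1 * (-1 * 1))
(4) (-1 * 1)  =[mul_one →]=  -1    ⊢ cost 3, within 3

(1 * -1)   [cost 3]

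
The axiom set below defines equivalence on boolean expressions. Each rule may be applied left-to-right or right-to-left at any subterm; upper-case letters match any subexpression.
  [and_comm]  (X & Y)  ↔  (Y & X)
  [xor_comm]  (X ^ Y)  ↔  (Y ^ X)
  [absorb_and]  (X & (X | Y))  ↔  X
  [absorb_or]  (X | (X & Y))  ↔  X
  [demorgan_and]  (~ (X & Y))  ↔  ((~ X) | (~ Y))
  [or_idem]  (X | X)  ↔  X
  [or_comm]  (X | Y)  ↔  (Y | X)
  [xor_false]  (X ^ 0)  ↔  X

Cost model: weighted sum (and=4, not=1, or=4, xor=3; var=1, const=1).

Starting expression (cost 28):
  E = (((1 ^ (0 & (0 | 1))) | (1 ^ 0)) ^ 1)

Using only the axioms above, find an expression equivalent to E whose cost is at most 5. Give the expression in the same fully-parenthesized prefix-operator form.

(1) (0 & (0 | 1))  =[absorb_and →]=  0    ⊢ (((1 ^ 0) | (1 ^ 0)) ^ 1)
(2) ((1 ^ 0) | (1 ^ 0))  =[or_idem →]=  (1 ^ 0)    ⊢ ((1 ^ 0) ^ 1)
(3) (1 ^ 0)  =[xor_false →]=  1    ⊢ cost 5, within 5

(1 ^ 1)   [cost 5]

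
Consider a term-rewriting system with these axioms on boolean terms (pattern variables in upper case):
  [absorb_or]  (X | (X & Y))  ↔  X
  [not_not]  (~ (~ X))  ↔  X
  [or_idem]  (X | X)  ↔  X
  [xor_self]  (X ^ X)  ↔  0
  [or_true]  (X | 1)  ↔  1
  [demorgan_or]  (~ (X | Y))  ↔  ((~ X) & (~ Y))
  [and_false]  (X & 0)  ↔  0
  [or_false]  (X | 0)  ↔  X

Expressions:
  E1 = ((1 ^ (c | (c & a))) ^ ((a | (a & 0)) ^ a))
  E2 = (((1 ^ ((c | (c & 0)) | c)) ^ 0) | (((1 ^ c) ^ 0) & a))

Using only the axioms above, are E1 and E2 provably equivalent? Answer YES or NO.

1. [absorb_or →] (a | (a & 0))  →  a;  E1 = ((1 ^ (c | (c & a))) ^ (a ^ a))
2. [absorb_or →] (c | (c & a))  →  c;  E1 = ((1 ^ c) ^ (a ^ a))
3. [xor_self →] (a ^ a)  →  0;  E1 = ((1 ^ c) ^ 0)
4. [absorb_or ←] ((1 ^ c) ^ 0)  →  (((1 ^ c) ^ 0) | (((1 ^ c) ^ 0) & a))
5. [or_idem ←] c  →  (c | c);  E1 = (((1 ^ (c | c)) ^ 0) | (((1 ^ c) ^ 0) & a))
6. [absorb_or ←] c  →  (c | (c & 0));  this is E2

YES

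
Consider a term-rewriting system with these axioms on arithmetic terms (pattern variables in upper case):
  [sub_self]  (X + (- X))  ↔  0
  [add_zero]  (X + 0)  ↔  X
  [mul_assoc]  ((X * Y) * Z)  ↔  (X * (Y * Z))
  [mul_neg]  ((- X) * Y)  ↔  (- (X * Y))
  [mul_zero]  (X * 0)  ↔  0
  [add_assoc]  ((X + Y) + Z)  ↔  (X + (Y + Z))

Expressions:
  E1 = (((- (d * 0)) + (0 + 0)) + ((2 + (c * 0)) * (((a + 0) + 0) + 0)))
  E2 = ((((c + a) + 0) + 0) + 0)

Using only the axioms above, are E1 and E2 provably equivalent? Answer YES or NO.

NO

All listed rules preserve value, hence provable equivalence implies equal values everywhere; look for a separating assignment.
a=0, c=1, d=0 gives E1 ↦ 0, E2 ↦ 1; values differ ⇒ not provably equivalent.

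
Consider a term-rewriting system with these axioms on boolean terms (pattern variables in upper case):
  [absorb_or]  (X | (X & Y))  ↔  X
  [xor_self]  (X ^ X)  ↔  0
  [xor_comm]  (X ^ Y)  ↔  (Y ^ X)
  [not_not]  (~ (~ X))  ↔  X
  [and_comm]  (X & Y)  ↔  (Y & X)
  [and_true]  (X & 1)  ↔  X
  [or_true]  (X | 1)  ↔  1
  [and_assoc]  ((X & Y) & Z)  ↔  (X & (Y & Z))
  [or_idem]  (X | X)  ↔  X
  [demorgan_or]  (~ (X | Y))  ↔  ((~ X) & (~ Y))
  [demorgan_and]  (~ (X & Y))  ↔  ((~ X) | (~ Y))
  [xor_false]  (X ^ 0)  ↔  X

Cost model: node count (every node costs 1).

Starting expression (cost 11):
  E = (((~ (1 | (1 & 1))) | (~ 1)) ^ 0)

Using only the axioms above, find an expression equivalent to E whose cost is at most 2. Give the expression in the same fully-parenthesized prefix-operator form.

1. [absorb_or →] (1 | (1 & 1))  →  1;  E = (((~ 1) | (~ 1)) ^ 0)
2. [or_idem →] ((~ 1) | (~ 1))  →  (~ 1);  E = ((~ 1) ^ 0)
3. [xor_false →] ((~ 1) ^ 0)  →  (~ 1);  cost 2 ≤ 2, done

(~ 1)   [cost 2]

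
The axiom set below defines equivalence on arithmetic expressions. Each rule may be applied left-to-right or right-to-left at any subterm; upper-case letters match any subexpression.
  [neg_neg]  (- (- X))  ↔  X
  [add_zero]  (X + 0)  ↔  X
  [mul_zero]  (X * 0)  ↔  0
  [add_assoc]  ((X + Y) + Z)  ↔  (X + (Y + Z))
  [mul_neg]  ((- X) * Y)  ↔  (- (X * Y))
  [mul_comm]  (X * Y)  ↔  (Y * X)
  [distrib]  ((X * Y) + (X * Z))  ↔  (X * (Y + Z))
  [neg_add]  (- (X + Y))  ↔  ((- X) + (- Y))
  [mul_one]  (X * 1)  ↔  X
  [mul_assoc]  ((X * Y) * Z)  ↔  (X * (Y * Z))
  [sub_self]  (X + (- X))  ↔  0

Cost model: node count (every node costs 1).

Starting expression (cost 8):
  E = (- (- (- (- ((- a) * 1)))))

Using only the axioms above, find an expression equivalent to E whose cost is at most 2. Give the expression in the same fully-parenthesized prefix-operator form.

(- a)   [cost 2]

step 1: neg_neg (→) rewrites (- (- (- ((- a) * 1)))) into (- ((- a) * 1)), now (- (- ((- a) * 1)))
step 2: mul_one (→) rewrites ((- a) * 1) into (- a), now (- (- (- a)))
step 3: neg_neg (→) rewrites (- (- a)) into a, reaching cost 2 (bound 2)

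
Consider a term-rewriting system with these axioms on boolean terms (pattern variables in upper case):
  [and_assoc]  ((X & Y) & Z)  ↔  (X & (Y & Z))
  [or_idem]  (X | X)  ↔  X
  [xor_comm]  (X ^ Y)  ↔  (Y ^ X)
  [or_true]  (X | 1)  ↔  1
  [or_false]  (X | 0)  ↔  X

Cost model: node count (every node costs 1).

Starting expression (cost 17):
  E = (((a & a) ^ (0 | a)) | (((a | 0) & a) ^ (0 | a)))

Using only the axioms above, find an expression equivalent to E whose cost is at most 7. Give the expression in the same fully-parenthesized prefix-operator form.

1. [or_false →] (a | 0)  →  a;  E = (((a & a) ^ (0 | a)) | ((a & a) ^ (0 | a)))
2. [or_idem →] (((a & a) ^ (0 | a)) | ((a & a) ^ (0 | a)))  →  ((a & a) ^ (0 | a));  cost 7 ≤ 7, done

((a & a) ^ (0 | a))   [cost 7]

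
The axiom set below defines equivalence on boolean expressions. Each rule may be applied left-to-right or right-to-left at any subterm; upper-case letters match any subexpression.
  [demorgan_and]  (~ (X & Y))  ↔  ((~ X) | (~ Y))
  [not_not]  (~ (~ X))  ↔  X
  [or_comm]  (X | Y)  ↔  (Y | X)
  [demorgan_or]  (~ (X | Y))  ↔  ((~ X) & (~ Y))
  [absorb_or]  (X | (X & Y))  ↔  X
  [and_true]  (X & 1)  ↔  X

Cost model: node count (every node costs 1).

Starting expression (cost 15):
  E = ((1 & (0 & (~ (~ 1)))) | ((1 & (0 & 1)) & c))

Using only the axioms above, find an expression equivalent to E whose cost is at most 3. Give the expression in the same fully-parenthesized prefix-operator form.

(1 & 0)   [cost 3]

(1) (~ (~ 1))  =[not_not →]=  1    ⊢ ((1 & (0 & 1)) | ((1 & (0 & 1)) & c))
(2) ((1 & (0 & 1)) | ((1 & (0 & 1)) & c))  =[absorb_or →]=  (1 & (0 & 1))
(3) (0 & 1)  =[and_true →]=  0    ⊢ cost 3, within 3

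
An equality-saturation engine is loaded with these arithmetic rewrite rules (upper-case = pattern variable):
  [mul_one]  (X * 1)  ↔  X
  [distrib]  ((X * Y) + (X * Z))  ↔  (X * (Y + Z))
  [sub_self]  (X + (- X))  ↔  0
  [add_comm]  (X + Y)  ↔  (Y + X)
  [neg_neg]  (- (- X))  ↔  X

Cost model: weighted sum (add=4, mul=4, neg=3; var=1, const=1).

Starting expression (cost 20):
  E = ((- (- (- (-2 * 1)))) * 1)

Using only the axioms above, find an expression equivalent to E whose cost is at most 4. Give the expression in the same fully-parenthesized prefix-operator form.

1. [neg_neg →] (- (- (- (-2 * 1))))  →  (- (-2 * 1));  E = ((- (-2 * 1)) * 1)
2. [mul_one →] ((- (-2 * 1)) * 1)  →  (- (-2 * 1))
3. [mul_one →] (-2 * 1)  →  -2;  cost 4 ≤ 4, done

(- -2)   [cost 4]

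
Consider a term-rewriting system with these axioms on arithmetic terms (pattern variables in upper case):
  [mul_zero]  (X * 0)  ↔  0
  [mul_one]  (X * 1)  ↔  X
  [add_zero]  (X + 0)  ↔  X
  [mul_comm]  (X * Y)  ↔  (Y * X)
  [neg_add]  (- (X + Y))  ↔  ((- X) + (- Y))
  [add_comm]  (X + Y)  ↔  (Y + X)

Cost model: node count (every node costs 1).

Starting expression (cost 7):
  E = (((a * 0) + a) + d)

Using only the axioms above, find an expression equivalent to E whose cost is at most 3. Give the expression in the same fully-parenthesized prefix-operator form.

(1) ((a * 0) + a)  =[add_comm →]=  (a + (a * 0))    ⊢ ((a + (a * 0)) + d)
(2) (a * 0)  =[mul_zero →]=  0    ⊢ ((a + 0) + d)
(3) (a + 0)  =[add_zero →]=  a    ⊢ cost 3, within 3

(a + d)   [cost 3]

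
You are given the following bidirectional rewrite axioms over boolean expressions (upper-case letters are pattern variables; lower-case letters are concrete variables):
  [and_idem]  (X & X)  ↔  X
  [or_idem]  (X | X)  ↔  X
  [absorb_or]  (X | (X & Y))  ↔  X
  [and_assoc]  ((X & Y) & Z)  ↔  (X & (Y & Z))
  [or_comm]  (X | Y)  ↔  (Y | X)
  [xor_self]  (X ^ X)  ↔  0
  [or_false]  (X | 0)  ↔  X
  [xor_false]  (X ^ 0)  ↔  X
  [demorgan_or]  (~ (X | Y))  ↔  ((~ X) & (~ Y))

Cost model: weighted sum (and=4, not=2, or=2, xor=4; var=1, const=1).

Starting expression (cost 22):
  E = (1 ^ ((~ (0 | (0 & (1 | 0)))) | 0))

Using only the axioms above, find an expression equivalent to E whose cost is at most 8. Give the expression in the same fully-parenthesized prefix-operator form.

1. [or_false →] (1 | 0)  →  1;  E = (1 ^ ((~ (0 | (0 & 1))) | 0))
2. [absorb_or →] (0 | (0 & 1))  →  0;  E = (1 ^ ((~ 0) | 0))
3. [or_false →] ((~ 0) | 0)  →  (~ 0);  cost 8 ≤ 8, done

(1 ^ (~ 0))   [cost 8]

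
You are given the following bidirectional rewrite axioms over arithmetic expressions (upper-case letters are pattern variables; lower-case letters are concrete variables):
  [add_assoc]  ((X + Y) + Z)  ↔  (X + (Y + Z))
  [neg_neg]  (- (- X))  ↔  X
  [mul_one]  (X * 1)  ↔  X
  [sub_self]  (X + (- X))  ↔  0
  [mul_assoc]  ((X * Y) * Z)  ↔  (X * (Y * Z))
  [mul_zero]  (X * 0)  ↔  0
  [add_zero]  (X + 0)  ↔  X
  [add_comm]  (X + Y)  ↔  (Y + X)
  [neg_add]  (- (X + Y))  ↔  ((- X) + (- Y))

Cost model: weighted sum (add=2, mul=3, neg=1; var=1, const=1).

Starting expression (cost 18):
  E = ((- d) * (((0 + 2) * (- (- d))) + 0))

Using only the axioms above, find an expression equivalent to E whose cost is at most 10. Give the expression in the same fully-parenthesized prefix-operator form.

((- d) * (2 * d))   [cost 10]

1. [neg_neg →] (- (- d))  →  d;  E = ((- d) * (((0 + 2) * d) + 0))
2. [add_comm →] (0 + 2)  →  (2 + 0);  E = ((- d) * (((2 + 0) * d) + 0))
3. [add_zero →] (2 + 0)  →  2;  E = ((- d) * ((2 * d) + 0))
4. [add_zero →] ((2 * d) + 0)  →  (2 * d);  cost 10 ≤ 10, done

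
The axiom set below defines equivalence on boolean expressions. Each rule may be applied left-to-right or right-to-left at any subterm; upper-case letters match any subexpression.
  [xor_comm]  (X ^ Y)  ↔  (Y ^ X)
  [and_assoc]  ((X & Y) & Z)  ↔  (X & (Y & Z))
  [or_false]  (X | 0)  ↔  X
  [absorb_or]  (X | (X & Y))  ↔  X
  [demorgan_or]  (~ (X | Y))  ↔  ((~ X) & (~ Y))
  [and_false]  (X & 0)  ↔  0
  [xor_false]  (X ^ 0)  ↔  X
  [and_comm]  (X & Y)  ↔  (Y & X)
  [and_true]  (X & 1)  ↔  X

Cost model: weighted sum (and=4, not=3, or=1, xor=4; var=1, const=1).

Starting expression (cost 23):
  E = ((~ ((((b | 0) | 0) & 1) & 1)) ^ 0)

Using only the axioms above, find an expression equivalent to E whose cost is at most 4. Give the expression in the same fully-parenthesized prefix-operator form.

(~ b)   [cost 4]

step 1: and_true (→) rewrites (((b | 0) | 0) & 1) into ((b | 0) | 0), now ((~ (((b | 0) | 0) & 1)) ^ 0)
step 2: xor_false (→) rewrites ((~ (((b | 0) | 0) & 1)) ^ 0) into (~ (((b | 0) | 0) & 1))
step 3: or_false (→) rewrites ((b | 0) | 0) into (b | 0), now (~ ((b | 0) & 1))
step 4: and_true (→) rewrites ((b | 0) & 1) into (b | 0), now (~ (b | 0))
step 5: or_false (→) rewrites (b | 0) into b, reaching cost 4 (bound 4)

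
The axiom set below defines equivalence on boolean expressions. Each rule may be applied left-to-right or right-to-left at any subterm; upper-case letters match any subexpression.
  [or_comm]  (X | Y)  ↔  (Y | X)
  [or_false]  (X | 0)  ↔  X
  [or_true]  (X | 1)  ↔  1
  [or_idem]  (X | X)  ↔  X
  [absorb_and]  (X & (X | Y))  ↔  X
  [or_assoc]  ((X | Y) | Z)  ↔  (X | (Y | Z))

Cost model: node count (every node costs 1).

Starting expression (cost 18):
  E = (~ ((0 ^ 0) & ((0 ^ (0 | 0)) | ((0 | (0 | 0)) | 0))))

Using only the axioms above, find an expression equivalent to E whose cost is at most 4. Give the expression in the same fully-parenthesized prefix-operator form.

(~ (0 ^ 0))   [cost 4]

(1) (0 | 0)  =[or_false →]=  0    ⊢ (~ ((0 ^ 0) & ((0 ^ (0 | 0)) | ((0 | 0) | 0))))
(2) (0 | 0)  =[or_false →]=  0    ⊢ (~ ((0 ^ 0) & ((0 ^ (0 | 0)) | (0 | 0))))
(3) (0 | 0)  =[or_false →]=  0    ⊢ (~ ((0 ^ 0) & ((0 ^ 0) | (0 | 0))))
(4) (0 | 0)  =[or_false →]=  0    ⊢ (~ ((0 ^ 0) & ((0 ^ 0) | 0)))
(5) ((0 ^ 0) & ((0 ^ 0) | 0))  =[absorb_and →]=  (0 ^ 0)    ⊢ cost 4, within 4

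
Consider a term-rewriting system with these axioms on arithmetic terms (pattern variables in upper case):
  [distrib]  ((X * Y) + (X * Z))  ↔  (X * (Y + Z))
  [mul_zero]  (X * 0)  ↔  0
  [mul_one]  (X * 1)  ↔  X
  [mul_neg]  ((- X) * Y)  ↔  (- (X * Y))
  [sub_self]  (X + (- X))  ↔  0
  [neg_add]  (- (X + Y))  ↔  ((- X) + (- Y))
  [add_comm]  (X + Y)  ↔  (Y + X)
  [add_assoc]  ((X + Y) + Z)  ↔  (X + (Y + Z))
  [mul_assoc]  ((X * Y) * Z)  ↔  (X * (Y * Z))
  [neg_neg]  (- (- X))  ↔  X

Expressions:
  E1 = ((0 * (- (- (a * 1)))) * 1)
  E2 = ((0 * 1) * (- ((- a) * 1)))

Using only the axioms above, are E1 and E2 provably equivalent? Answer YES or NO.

(1) (- (- (a * 1)))  =[neg_neg →]=  (a * 1)    ⊢ ((0 * (a * 1)) * 1)
(2) (a * 1)  =[mul_one →]=  a    ⊢ ((0 * a) * 1)
(3) ((0 * a) * 1)  =[mul_one →]=  (0 * a)
(4) a  =[neg_neg ←]=  (- (- a))    ⊢ (0 * (- (- a)))
(5) 0  =[mul_one ←]=  (0 * 1)    ⊢ ((0 * 1) * (- (- a)))
(6) (- a)  =[mul_one ←]=  ((- a) * 1)    ⊢ E2

YES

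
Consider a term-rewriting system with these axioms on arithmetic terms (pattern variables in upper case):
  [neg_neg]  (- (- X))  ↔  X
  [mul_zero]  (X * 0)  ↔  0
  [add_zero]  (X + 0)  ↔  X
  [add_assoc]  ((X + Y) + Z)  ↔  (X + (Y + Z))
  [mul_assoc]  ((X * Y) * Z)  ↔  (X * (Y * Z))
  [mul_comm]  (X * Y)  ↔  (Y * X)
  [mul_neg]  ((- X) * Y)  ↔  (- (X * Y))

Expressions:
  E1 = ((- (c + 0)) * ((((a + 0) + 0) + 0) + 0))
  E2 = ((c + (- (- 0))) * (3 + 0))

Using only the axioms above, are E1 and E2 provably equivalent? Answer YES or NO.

NO

The axioms are sound identities: if E1 ↔* E2 then E1 and E2 evaluate identically under any assignment.
Under a=0, c=1: E1 evaluates to 0, E2 to 3. Distinct ⇒ no rewrite sequence connects them.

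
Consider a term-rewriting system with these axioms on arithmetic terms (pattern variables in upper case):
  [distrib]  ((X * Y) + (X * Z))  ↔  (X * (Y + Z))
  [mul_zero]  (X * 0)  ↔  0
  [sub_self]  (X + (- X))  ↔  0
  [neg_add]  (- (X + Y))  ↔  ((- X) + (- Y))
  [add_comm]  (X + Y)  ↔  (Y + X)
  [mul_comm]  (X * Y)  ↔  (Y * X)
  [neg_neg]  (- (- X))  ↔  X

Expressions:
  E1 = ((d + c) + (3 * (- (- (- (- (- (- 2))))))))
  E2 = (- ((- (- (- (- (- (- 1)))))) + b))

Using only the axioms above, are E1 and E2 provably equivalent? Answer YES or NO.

NO

Every axiom is a valid identity, so a rewrite proof would force E1 and E2 to agree under every assignment.
At b=0, c=0, d=0: E1 = 6 but E2 = -1; they differ, so no derivation exists.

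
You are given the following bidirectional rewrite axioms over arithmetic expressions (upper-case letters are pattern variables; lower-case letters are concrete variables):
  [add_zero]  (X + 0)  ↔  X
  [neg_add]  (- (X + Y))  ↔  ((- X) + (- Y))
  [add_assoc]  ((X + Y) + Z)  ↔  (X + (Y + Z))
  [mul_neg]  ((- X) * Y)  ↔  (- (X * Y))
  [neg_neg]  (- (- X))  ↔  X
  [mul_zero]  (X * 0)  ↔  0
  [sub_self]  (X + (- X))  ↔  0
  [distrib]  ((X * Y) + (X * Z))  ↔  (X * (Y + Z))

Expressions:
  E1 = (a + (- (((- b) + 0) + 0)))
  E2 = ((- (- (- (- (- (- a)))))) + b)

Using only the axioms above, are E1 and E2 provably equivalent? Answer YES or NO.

(1) ((- b) + 0)  =[add_zero →]=  (- b)    ⊢ (a + (- ((- b) + 0)))
(2) ((- b) + 0)  =[add_zero →]=  (- b)    ⊢ (a + (- (- b)))
(3) (- (- b))  =[neg_neg →]=  b    ⊢ (a + b)
(4) a  =[neg_neg ←]=  (- (- a))    ⊢ ((- (- a)) + b)
(5) (- (- a))  =[neg_neg ←]=  (- (- (- (- a))))    ⊢ ((- (- (- (- a)))) + b)
(6) (- (- (- a)))  =[neg_neg ←]=  (- (- (- (- (- a)))))    ⊢ E2

YES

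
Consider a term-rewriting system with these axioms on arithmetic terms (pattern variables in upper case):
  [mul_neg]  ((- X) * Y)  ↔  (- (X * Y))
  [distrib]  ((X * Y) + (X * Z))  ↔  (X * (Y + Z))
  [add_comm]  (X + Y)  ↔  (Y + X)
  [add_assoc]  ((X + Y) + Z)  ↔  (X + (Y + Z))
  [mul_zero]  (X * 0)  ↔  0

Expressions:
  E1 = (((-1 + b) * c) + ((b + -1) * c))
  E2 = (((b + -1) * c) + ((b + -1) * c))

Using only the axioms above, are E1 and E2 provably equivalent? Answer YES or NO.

YES

step 1: add_comm (→) rewrites (-1 + b) into (b + -1), which is E2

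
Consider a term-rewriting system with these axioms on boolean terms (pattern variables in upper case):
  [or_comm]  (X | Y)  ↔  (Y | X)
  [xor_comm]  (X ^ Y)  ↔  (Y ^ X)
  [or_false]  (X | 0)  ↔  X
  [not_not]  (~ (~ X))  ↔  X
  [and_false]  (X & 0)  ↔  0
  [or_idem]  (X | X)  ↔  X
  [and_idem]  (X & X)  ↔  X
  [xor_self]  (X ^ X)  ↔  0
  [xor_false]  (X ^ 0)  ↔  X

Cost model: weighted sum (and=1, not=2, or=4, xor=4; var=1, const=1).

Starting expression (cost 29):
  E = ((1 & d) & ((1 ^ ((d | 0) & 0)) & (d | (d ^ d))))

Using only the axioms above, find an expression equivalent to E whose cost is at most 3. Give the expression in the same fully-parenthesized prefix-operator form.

(1 & d)   [cost 3]

1. [or_false →] (d | 0)  →  d;  E = ((1 & d) & ((1 ^ (d & 0)) & (d | (d ^ d))))
2. [xor_self →] (d ^ d)  →  0;  E = ((1 & d) & ((1 ^ (d & 0)) & (d | 0)))
3. [and_false →] (d & 0)  →  0;  E = ((1 & d) & ((1 ^ 0) & (d | 0)))
4. [xor_false →] (1 ^ 0)  →  1;  E = ((1 & d) & (1 & (d | 0)))
5. [or_false →] (d | 0)  →  d;  E = ((1 & d) & (1 & d))
6. [and_idem →] ((1 & d) & (1 & d))  →  (1 & d);  cost 3 ≤ 3, done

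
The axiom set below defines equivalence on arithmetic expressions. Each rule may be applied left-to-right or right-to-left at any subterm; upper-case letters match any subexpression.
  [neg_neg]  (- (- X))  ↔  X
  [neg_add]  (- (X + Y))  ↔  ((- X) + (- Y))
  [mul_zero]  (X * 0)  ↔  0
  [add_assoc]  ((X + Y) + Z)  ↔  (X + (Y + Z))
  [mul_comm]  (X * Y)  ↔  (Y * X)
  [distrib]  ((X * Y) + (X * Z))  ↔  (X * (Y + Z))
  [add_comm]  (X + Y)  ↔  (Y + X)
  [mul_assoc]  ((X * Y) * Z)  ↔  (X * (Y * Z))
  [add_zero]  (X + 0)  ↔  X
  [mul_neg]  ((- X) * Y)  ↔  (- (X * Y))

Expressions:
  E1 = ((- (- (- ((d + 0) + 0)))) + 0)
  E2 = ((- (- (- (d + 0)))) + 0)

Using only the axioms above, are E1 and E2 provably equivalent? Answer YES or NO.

(1) (d + 0)  =[add_zero →]=  d    ⊢ E2

YES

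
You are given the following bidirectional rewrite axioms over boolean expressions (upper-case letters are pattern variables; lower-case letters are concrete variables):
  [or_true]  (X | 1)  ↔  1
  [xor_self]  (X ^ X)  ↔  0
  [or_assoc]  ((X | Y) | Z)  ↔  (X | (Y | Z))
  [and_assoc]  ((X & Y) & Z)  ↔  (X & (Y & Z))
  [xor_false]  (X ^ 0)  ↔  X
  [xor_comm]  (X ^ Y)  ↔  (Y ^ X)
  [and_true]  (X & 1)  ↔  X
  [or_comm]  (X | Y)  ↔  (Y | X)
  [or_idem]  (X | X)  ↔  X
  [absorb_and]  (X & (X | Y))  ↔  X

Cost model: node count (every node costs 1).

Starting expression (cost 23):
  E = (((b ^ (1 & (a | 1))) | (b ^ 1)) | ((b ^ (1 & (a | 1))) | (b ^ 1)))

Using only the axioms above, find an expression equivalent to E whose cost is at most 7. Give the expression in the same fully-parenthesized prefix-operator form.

(1) (((b ^ (1 & (a | 1))) | (b ^ 1)) | ((b ^ (1 & (a | 1))) | (b ^ 1)))  =[or_idem →]=  ((b ^ (1 & (a | 1))) | (b ^ 1))
(2) (a | 1)  =[or_true →]=  1    ⊢ ((b ^ (1 & 1)) | (b ^ 1))
(3) (1 & 1)  =[and_true →]=  1    ⊢ cost 7, within 7

((b ^ 1) | (b ^ 1))   [cost 7]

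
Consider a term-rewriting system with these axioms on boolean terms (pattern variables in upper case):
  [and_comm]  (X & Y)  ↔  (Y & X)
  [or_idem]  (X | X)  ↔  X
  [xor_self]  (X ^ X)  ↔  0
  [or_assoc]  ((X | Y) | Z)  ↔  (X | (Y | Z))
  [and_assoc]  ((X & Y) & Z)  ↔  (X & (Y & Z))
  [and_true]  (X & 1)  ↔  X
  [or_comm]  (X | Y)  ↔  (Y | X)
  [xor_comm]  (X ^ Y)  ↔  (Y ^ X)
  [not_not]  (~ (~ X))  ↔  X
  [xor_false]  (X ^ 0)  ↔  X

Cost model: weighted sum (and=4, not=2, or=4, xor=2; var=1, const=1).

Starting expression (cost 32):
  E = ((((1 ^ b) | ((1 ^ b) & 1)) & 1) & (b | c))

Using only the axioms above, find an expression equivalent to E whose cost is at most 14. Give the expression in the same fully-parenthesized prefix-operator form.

((1 ^ b) & (b | c))   [cost 14]

(1) ((1 ^ b) & 1)  =[and_true →]=  (1 ^ b)    ⊢ ((((1 ^ b) | (1 ^ b)) & 1) & (b | c))
(2) (((1 ^ b) | (1 ^ b)) & 1)  =[and_true →]=  ((1 ^ b) | (1 ^ b))    ⊢ (((1 ^ b) | (1 ^ b)) & (b | c))
(3) ((1 ^ b) | (1 ^ b))  =[or_idem →]=  (1 ^ b)    ⊢ cost 14, within 14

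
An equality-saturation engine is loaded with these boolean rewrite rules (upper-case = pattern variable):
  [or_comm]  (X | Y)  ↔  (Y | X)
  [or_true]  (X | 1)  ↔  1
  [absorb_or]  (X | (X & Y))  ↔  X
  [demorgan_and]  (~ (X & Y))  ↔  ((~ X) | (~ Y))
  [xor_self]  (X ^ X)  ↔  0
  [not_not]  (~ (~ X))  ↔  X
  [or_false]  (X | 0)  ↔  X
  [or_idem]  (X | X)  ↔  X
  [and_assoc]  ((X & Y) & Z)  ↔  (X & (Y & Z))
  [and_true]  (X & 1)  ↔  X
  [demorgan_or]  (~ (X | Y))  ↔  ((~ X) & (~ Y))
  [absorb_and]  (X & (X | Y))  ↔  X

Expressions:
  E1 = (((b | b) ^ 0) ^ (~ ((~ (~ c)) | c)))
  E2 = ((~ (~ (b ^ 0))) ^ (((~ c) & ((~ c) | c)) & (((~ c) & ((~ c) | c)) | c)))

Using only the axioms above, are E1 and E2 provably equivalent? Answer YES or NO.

YES

step 1: not_not (→) rewrites (~ (~ c)) into c, now (((b | b) ^ 0) ^ (~ (c | c)))
step 2: or_idem (→) rewrites (b | b) into b, now ((b ^ 0) ^ (~ (c | c)))
step 3: or_idem (→) rewrites (c | c) into c, now ((b ^ 0) ^ (~ c))
step 4: absorb_and (←) rewrites (~ c) into ((~ c) & ((~ c) | c)), now ((b ^ 0) ^ ((~ c) & ((~ c) | c)))
step 5: absorb_and (←) rewrites ((~ c) & ((~ c) | c)) into (((~ c) & ((~ c) | c)) & (((~ c) & ((~ c) | c)) | c)), now ((b ^ 0) ^ (((~ c) & ((~ c) | c)) & (((~ c) & ((~ c) | c)) | c)))
step 6: not_not (←) rewrites (b ^ 0) into (~ (~ (b ^ 0))), which is E2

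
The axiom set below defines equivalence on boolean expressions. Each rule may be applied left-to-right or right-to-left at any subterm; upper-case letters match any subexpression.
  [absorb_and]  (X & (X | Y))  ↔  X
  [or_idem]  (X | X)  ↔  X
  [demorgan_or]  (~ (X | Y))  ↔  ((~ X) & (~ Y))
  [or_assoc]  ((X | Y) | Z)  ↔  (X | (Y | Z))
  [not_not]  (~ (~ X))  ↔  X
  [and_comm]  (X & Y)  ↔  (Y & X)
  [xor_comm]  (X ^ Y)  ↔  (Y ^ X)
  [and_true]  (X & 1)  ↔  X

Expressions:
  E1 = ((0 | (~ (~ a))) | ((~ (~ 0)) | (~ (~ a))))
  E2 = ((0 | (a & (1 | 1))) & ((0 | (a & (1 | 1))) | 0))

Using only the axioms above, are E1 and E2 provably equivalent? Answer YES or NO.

YES

(1) (~ (~ 0))  =[not_not →]=  0    ⊢ ((0 | (~ (~ a))) | (0 | (~ (~ a))))
(2) ((0 | (~ (~ a))) | (0 | (~ (~ a))))  =[or_idem →]=  (0 | (~ (~ a)))
(3) (~ (~ a))  =[not_not →]=  a    ⊢ (0 | a)
(4) a  =[and_true ←]=  (a & 1)    ⊢ (0 | (a & 1))
(5) 1  =[or_idem ←]=  (1 | 1)    ⊢ (0 | (a & (1 | 1)))
(6) (0 | (a & (1 | 1)))  =[absorb_and ←]=  ((0 | (a & (1 | 1))) & ((0 | (a & (1 | 1))) | 0))    ⊢ E2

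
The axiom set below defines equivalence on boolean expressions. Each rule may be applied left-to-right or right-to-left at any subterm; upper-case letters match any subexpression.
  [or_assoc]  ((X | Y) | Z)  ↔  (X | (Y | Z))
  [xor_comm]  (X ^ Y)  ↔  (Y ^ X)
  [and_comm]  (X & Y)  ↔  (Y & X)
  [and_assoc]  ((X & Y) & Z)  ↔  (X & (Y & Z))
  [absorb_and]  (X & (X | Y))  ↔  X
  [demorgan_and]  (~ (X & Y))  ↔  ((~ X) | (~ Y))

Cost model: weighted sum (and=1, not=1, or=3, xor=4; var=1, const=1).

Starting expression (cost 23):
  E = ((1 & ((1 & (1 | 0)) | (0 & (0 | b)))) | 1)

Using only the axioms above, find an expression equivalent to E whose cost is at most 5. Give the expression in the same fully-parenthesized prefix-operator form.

(1) (1 & (1 | 0))  =[absorb_and →]=  1    ⊢ ((1 & (1 | (0 & (0 | b)))) | 1)
(2) (0 & (0 | b))  =[absorb_and →]=  0    ⊢ ((1 & (1 | 0)) | 1)
(3) (1 & (1 | 0))  =[absorb_and →]=  1    ⊢ cost 5, within 5

(1 | 1)   [cost 5]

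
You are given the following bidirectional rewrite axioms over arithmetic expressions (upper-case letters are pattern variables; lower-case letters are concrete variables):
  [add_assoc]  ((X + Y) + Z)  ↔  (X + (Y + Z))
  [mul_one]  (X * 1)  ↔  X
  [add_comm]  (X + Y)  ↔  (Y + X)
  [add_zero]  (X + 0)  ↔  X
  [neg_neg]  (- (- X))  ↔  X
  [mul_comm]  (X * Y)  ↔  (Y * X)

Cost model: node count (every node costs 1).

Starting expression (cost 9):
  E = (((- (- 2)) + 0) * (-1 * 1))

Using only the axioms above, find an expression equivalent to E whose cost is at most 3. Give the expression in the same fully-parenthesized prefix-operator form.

(2 * -1)   [cost 3]

(1) (-1 * 1)  =[mul_one →]=  -1    ⊢ (((- (- 2)) + 0) * -1)
(2) ((- (- 2)) + 0)  =[add_zero →]=  (- (- 2))    ⊢ ((- (- 2)) * -1)
(3) (- (- 2))  =[neg_neg →]=  2    ⊢ cost 3, within 3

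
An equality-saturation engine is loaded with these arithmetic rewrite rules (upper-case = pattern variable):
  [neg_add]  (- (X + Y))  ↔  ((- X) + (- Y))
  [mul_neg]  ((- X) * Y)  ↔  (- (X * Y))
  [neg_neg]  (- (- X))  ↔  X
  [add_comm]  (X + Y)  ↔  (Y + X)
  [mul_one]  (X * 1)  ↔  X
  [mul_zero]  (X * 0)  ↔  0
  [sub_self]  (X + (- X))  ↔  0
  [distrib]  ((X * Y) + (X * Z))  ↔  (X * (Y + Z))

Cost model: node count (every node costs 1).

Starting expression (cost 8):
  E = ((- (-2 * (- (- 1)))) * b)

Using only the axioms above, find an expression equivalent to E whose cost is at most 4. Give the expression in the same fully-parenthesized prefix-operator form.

(- (-2 * b))   [cost 4]

step 1: neg_neg (→) rewrites (- (- 1)) into 1, now ((- (-2 * 1)) * b)
step 2: mul_neg (→) rewrites ((- (-2 * 1)) * b) into (- ((-2 * 1) * b))
step 3: mul_one (→) rewrites (-2 * 1) into -2, reaching cost 4 (bound 4)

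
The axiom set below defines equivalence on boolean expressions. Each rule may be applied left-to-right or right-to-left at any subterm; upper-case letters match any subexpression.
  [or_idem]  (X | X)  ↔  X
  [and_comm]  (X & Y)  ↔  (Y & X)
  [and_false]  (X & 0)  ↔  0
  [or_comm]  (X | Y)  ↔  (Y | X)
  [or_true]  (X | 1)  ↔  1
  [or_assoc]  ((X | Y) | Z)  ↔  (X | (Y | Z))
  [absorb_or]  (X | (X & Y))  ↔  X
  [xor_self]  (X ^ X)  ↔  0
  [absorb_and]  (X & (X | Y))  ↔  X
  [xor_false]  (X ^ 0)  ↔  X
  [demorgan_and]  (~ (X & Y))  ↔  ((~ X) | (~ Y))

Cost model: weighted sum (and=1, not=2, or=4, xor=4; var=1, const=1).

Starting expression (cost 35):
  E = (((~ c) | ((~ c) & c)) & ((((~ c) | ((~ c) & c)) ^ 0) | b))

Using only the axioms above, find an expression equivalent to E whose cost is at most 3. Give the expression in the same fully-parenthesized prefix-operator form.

1. [xor_false →] (((~ c) | ((~ c) & c)) ^ 0)  →  ((~ c) | ((~ c) & c));  E = (((~ c) | ((~ c) & c)) & (((~ c) | ((~ c) & c)) | b))
2. [absorb_and →] (((~ c) | ((~ c) & c)) & (((~ c) | ((~ c) & c)) | b))  →  ((~ c) | ((~ c) & c))
3. [absorb_or →] ((~ c) | ((~ c) & c))  →  (~ c);  cost 3 ≤ 3, done

(~ c)   [cost 3]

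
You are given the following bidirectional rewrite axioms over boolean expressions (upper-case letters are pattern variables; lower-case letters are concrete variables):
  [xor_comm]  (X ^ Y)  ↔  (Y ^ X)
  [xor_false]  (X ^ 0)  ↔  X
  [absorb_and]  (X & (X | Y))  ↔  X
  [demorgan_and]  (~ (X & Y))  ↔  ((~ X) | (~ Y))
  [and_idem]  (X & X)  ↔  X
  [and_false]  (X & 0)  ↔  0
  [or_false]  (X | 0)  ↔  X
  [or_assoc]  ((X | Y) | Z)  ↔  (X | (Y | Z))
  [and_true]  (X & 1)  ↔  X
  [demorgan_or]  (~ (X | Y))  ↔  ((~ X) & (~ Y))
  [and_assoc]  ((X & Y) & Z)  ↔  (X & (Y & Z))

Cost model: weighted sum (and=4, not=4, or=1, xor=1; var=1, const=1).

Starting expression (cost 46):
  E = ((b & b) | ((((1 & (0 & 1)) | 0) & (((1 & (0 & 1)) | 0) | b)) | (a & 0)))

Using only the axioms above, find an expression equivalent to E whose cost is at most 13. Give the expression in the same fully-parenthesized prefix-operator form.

1. [absorb_and →] (((1 & (0 & 1)) | 0) & (((1 & (0 & 1)) | 0) | b))  →  ((1 & (0 & 1)) | 0);  E = ((b & b) | (((1 & (0 & 1)) | 0) | (a & 0)))
2. [and_true →] (0 & 1)  →  0;  E = ((b & b) | (((1 & 0) | 0) | (a & 0)))
3. [and_false →] (a & 0)  →  0;  E = ((b & b) | (((1 & 0) | 0) | 0))
4. [or_false →] ((1 & 0) | 0)  →  (1 & 0);  E = ((b & b) | ((1 & 0) | 0))
5. [or_false →] ((1 & 0) | 0)  →  (1 & 0);  cost 13 ≤ 13, done

((b & b) | (1 & 0))   [cost 13]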